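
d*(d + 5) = d^2 + 5*d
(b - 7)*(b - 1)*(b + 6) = b^3 - 2*b^2 - 41*b + 42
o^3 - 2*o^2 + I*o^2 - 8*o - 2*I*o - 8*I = (o - 4)*(o + 2)*(o + I)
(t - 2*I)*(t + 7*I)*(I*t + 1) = I*t^3 - 4*t^2 + 19*I*t + 14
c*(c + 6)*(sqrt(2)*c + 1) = sqrt(2)*c^3 + c^2 + 6*sqrt(2)*c^2 + 6*c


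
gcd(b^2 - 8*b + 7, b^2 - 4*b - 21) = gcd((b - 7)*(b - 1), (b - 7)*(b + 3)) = b - 7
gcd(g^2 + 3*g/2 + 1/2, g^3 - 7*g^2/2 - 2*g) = g + 1/2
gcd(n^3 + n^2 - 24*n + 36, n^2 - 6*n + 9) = n - 3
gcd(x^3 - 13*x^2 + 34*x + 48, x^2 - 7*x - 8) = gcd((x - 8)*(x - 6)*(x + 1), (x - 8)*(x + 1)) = x^2 - 7*x - 8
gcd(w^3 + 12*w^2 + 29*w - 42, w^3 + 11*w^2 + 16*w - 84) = w^2 + 13*w + 42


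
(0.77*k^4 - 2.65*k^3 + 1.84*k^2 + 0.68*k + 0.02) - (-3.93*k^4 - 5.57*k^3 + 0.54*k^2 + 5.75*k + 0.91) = 4.7*k^4 + 2.92*k^3 + 1.3*k^2 - 5.07*k - 0.89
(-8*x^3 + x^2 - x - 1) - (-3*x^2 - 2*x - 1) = -8*x^3 + 4*x^2 + x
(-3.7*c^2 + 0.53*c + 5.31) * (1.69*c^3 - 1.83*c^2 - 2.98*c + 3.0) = -6.253*c^5 + 7.6667*c^4 + 19.03*c^3 - 22.3967*c^2 - 14.2338*c + 15.93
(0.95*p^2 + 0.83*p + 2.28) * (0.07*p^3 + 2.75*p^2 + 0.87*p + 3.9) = 0.0665*p^5 + 2.6706*p^4 + 3.2686*p^3 + 10.6971*p^2 + 5.2206*p + 8.892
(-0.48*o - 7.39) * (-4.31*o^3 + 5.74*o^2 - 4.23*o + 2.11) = 2.0688*o^4 + 29.0957*o^3 - 40.3882*o^2 + 30.2469*o - 15.5929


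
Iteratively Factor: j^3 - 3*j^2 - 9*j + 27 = (j - 3)*(j^2 - 9) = (j - 3)^2*(j + 3)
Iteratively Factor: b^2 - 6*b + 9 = (b - 3)*(b - 3)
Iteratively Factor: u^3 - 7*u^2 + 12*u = (u)*(u^2 - 7*u + 12) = u*(u - 3)*(u - 4)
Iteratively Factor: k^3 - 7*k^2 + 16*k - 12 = (k - 2)*(k^2 - 5*k + 6) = (k - 3)*(k - 2)*(k - 2)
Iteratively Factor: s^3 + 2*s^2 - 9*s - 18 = (s + 3)*(s^2 - s - 6) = (s - 3)*(s + 3)*(s + 2)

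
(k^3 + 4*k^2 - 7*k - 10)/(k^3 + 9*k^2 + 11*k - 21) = (k^3 + 4*k^2 - 7*k - 10)/(k^3 + 9*k^2 + 11*k - 21)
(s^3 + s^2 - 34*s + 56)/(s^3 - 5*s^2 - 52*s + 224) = (s - 2)/(s - 8)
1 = 1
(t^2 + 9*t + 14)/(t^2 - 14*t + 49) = (t^2 + 9*t + 14)/(t^2 - 14*t + 49)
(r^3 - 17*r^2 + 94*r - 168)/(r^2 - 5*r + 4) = (r^2 - 13*r + 42)/(r - 1)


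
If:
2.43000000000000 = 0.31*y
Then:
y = 7.84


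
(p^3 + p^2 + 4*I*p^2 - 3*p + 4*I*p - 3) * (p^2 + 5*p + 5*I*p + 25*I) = p^5 + 6*p^4 + 9*I*p^4 - 18*p^3 + 54*I*p^3 - 138*p^2 + 30*I*p^2 - 115*p - 90*I*p - 75*I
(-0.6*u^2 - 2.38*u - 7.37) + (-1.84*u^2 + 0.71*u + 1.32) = -2.44*u^2 - 1.67*u - 6.05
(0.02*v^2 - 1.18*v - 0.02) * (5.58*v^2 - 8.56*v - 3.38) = 0.1116*v^4 - 6.7556*v^3 + 9.9216*v^2 + 4.1596*v + 0.0676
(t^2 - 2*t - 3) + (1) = t^2 - 2*t - 2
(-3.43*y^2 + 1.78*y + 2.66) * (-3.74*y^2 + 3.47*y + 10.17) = 12.8282*y^4 - 18.5593*y^3 - 38.6549*y^2 + 27.3328*y + 27.0522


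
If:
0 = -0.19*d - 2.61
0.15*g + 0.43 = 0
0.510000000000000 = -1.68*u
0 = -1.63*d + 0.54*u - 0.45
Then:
No Solution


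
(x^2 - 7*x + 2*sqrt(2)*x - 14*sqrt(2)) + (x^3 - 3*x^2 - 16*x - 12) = x^3 - 2*x^2 - 23*x + 2*sqrt(2)*x - 14*sqrt(2) - 12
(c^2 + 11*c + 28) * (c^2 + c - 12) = c^4 + 12*c^3 + 27*c^2 - 104*c - 336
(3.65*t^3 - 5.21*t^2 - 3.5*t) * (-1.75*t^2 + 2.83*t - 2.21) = -6.3875*t^5 + 19.447*t^4 - 16.6858*t^3 + 1.6091*t^2 + 7.735*t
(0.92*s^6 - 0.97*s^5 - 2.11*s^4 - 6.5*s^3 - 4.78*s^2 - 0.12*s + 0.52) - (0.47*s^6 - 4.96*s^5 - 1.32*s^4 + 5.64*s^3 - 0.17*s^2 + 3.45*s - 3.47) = 0.45*s^6 + 3.99*s^5 - 0.79*s^4 - 12.14*s^3 - 4.61*s^2 - 3.57*s + 3.99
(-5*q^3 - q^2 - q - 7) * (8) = -40*q^3 - 8*q^2 - 8*q - 56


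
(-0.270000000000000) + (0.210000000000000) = -0.0600000000000000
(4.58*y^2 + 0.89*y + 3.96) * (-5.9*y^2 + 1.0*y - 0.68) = -27.022*y^4 - 0.671*y^3 - 25.5884*y^2 + 3.3548*y - 2.6928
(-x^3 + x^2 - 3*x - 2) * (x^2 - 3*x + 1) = -x^5 + 4*x^4 - 7*x^3 + 8*x^2 + 3*x - 2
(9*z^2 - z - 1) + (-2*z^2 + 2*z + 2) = 7*z^2 + z + 1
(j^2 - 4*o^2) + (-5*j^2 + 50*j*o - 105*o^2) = -4*j^2 + 50*j*o - 109*o^2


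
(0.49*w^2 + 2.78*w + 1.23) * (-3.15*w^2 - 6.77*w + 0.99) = -1.5435*w^4 - 12.0743*w^3 - 22.21*w^2 - 5.5749*w + 1.2177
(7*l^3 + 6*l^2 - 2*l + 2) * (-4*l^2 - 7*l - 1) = -28*l^5 - 73*l^4 - 41*l^3 - 12*l - 2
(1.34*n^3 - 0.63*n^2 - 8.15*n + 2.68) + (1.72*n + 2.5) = 1.34*n^3 - 0.63*n^2 - 6.43*n + 5.18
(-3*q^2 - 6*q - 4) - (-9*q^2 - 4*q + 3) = 6*q^2 - 2*q - 7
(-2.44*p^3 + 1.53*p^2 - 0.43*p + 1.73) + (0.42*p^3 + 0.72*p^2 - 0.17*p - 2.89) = -2.02*p^3 + 2.25*p^2 - 0.6*p - 1.16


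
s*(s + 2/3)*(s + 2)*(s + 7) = s^4 + 29*s^3/3 + 20*s^2 + 28*s/3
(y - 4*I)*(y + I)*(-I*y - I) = -I*y^3 - 3*y^2 - I*y^2 - 3*y - 4*I*y - 4*I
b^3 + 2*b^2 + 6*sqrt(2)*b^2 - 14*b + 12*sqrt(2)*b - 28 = (b + 2)*(b - sqrt(2))*(b + 7*sqrt(2))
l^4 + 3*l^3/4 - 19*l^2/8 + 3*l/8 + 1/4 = (l - 1)*(l - 1/2)*(l + 1/4)*(l + 2)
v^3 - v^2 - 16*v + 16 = (v - 4)*(v - 1)*(v + 4)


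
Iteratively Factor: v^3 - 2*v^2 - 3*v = (v + 1)*(v^2 - 3*v) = (v - 3)*(v + 1)*(v)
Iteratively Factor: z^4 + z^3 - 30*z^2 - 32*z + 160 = (z - 2)*(z^3 + 3*z^2 - 24*z - 80) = (z - 5)*(z - 2)*(z^2 + 8*z + 16) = (z - 5)*(z - 2)*(z + 4)*(z + 4)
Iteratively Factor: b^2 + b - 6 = (b - 2)*(b + 3)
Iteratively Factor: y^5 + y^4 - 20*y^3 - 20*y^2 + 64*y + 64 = (y - 2)*(y^4 + 3*y^3 - 14*y^2 - 48*y - 32) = (y - 4)*(y - 2)*(y^3 + 7*y^2 + 14*y + 8) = (y - 4)*(y - 2)*(y + 1)*(y^2 + 6*y + 8) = (y - 4)*(y - 2)*(y + 1)*(y + 4)*(y + 2)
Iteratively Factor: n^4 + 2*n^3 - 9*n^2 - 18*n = (n)*(n^3 + 2*n^2 - 9*n - 18) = n*(n + 2)*(n^2 - 9) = n*(n - 3)*(n + 2)*(n + 3)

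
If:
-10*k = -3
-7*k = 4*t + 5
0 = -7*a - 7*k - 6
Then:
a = -81/70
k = 3/10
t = -71/40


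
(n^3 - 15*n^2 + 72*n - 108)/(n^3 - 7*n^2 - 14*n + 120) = (n^2 - 9*n + 18)/(n^2 - n - 20)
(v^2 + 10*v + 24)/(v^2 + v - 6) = (v^2 + 10*v + 24)/(v^2 + v - 6)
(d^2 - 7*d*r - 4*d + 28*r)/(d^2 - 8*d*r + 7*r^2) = (4 - d)/(-d + r)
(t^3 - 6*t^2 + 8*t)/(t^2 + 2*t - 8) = t*(t - 4)/(t + 4)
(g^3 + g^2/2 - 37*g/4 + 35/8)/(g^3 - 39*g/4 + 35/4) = (g - 1/2)/(g - 1)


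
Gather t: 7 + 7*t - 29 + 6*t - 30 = 13*t - 52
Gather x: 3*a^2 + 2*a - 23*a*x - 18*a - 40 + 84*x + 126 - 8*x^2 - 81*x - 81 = 3*a^2 - 16*a - 8*x^2 + x*(3 - 23*a) + 5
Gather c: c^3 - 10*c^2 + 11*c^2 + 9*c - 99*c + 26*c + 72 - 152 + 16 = c^3 + c^2 - 64*c - 64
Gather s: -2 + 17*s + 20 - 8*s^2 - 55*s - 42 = -8*s^2 - 38*s - 24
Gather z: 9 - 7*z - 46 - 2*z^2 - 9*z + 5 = -2*z^2 - 16*z - 32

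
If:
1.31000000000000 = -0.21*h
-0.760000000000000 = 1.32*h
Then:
No Solution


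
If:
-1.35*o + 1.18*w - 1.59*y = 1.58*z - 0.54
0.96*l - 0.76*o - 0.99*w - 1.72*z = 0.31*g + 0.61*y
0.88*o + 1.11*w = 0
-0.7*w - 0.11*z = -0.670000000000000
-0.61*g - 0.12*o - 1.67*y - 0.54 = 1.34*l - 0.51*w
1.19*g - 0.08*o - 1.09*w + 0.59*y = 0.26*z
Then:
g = -134.63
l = -223.48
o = -38.11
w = 30.22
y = 240.14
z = -186.19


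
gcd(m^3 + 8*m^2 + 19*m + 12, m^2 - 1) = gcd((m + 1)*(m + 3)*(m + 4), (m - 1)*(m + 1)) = m + 1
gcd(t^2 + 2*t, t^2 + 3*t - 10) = 1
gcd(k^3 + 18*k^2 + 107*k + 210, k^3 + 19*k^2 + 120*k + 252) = k^2 + 13*k + 42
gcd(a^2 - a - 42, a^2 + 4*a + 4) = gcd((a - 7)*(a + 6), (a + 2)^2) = 1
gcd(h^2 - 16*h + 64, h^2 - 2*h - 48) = h - 8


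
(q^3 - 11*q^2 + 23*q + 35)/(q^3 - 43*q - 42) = (q - 5)/(q + 6)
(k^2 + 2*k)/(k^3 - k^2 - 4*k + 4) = k/(k^2 - 3*k + 2)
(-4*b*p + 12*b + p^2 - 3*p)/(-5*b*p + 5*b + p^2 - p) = (4*b*p - 12*b - p^2 + 3*p)/(5*b*p - 5*b - p^2 + p)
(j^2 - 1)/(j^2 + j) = (j - 1)/j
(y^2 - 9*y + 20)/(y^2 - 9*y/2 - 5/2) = 2*(y - 4)/(2*y + 1)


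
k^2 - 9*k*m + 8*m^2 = (k - 8*m)*(k - m)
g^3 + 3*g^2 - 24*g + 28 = (g - 2)^2*(g + 7)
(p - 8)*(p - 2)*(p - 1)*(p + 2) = p^4 - 9*p^3 + 4*p^2 + 36*p - 32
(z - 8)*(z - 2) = z^2 - 10*z + 16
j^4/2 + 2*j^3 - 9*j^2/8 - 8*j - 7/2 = (j/2 + 1)*(j - 2)*(j + 1/2)*(j + 7/2)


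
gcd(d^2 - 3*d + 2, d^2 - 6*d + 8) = d - 2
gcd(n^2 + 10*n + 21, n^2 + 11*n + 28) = n + 7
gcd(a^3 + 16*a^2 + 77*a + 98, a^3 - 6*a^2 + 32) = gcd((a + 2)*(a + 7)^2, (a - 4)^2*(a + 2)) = a + 2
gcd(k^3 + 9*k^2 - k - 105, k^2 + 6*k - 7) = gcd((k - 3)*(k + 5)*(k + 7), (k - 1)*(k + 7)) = k + 7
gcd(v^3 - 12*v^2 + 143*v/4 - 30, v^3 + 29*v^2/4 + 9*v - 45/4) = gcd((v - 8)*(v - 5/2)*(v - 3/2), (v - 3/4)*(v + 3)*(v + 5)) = 1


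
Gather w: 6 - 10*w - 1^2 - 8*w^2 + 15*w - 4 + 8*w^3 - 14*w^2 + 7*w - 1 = 8*w^3 - 22*w^2 + 12*w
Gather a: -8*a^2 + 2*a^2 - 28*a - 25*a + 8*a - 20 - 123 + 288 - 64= -6*a^2 - 45*a + 81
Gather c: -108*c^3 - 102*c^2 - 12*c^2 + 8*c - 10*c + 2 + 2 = -108*c^3 - 114*c^2 - 2*c + 4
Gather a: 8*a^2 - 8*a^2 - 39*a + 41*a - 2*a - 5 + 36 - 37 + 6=0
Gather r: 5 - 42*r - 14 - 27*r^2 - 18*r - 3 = -27*r^2 - 60*r - 12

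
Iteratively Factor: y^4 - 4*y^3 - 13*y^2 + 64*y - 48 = (y - 3)*(y^3 - y^2 - 16*y + 16) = (y - 4)*(y - 3)*(y^2 + 3*y - 4) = (y - 4)*(y - 3)*(y + 4)*(y - 1)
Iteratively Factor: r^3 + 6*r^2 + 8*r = (r + 4)*(r^2 + 2*r) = r*(r + 4)*(r + 2)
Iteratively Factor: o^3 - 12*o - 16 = (o - 4)*(o^2 + 4*o + 4) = (o - 4)*(o + 2)*(o + 2)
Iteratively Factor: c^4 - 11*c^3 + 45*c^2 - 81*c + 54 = (c - 3)*(c^3 - 8*c^2 + 21*c - 18) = (c - 3)^2*(c^2 - 5*c + 6) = (c - 3)^3*(c - 2)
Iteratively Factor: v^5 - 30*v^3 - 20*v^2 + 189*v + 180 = (v + 1)*(v^4 - v^3 - 29*v^2 + 9*v + 180) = (v + 1)*(v + 4)*(v^3 - 5*v^2 - 9*v + 45) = (v - 5)*(v + 1)*(v + 4)*(v^2 - 9) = (v - 5)*(v - 3)*(v + 1)*(v + 4)*(v + 3)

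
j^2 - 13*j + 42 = (j - 7)*(j - 6)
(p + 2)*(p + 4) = p^2 + 6*p + 8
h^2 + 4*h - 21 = (h - 3)*(h + 7)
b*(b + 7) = b^2 + 7*b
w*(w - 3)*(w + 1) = w^3 - 2*w^2 - 3*w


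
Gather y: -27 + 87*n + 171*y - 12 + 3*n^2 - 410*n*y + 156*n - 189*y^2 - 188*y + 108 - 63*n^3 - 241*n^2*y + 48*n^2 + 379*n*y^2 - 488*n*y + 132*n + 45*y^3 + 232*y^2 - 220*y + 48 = -63*n^3 + 51*n^2 + 375*n + 45*y^3 + y^2*(379*n + 43) + y*(-241*n^2 - 898*n - 237) + 117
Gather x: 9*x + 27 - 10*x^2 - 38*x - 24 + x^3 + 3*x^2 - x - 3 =x^3 - 7*x^2 - 30*x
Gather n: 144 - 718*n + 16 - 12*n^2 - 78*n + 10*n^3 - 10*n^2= 10*n^3 - 22*n^2 - 796*n + 160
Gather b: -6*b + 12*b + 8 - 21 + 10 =6*b - 3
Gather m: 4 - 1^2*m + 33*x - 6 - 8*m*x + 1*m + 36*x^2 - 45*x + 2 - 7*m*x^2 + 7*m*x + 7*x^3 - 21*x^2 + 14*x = m*(-7*x^2 - x) + 7*x^3 + 15*x^2 + 2*x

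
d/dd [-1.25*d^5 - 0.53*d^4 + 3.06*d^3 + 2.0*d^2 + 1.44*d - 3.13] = -6.25*d^4 - 2.12*d^3 + 9.18*d^2 + 4.0*d + 1.44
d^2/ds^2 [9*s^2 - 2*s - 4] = 18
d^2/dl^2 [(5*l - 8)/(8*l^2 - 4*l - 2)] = 2*(40*l^3 - 192*l^2 + 126*l - 37)/(64*l^6 - 96*l^5 + 40*l^3 - 6*l - 1)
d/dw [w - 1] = 1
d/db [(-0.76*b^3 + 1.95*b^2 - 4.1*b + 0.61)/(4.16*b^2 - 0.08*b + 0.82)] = (-3.1616*b^4 + 0.121600000000001*b^3 + 15.0304*b^2 - 1.8772*b - 3.3132)/(17.3056*b^4 - 0.6656*b^3 + 6.8288*b^2 - 0.1312*b + 0.6724)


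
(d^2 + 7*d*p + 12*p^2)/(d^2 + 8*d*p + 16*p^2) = (d + 3*p)/(d + 4*p)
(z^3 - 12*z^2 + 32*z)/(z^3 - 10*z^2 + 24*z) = (z - 8)/(z - 6)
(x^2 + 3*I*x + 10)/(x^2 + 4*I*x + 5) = (x - 2*I)/(x - I)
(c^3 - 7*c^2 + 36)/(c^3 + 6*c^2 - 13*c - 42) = (c - 6)/(c + 7)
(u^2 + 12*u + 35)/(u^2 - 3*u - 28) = (u^2 + 12*u + 35)/(u^2 - 3*u - 28)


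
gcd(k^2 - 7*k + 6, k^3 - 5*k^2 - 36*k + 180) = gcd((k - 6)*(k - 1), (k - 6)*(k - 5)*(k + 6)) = k - 6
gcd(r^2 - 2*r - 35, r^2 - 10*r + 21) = r - 7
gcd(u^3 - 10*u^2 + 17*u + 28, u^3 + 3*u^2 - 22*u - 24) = u^2 - 3*u - 4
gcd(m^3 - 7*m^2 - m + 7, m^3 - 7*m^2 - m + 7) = m^3 - 7*m^2 - m + 7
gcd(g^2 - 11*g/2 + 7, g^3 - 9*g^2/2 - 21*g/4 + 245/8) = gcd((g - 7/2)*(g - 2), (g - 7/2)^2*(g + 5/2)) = g - 7/2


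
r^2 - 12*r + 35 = (r - 7)*(r - 5)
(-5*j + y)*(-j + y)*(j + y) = 5*j^3 - j^2*y - 5*j*y^2 + y^3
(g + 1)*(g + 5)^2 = g^3 + 11*g^2 + 35*g + 25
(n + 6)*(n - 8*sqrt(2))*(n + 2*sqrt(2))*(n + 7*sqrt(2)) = n^4 + sqrt(2)*n^3 + 6*n^3 - 116*n^2 + 6*sqrt(2)*n^2 - 696*n - 224*sqrt(2)*n - 1344*sqrt(2)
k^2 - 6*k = k*(k - 6)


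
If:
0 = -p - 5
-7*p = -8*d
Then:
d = -35/8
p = -5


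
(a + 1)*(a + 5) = a^2 + 6*a + 5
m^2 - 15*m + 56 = (m - 8)*(m - 7)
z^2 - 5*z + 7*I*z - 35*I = (z - 5)*(z + 7*I)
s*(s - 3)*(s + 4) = s^3 + s^2 - 12*s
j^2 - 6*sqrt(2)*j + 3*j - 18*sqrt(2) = (j + 3)*(j - 6*sqrt(2))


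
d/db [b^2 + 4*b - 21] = 2*b + 4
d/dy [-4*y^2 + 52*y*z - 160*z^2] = -8*y + 52*z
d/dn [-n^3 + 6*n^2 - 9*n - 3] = -3*n^2 + 12*n - 9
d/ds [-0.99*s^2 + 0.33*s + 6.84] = 0.33 - 1.98*s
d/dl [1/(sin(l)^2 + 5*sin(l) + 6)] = -(2*sin(l) + 5)*cos(l)/(sin(l)^2 + 5*sin(l) + 6)^2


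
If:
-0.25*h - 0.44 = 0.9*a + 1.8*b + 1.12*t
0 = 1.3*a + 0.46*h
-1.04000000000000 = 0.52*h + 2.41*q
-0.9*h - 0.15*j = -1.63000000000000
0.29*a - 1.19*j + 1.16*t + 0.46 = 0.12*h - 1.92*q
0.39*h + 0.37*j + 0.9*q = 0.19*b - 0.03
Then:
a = -0.67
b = -0.75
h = 1.88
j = -0.41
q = -0.84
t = 0.93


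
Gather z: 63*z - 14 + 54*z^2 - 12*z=54*z^2 + 51*z - 14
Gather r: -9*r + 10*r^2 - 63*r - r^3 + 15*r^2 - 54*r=-r^3 + 25*r^2 - 126*r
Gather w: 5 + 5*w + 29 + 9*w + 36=14*w + 70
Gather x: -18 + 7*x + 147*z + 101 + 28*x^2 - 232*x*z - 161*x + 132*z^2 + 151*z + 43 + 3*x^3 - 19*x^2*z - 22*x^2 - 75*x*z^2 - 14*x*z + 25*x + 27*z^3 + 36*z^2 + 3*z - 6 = 3*x^3 + x^2*(6 - 19*z) + x*(-75*z^2 - 246*z - 129) + 27*z^3 + 168*z^2 + 301*z + 120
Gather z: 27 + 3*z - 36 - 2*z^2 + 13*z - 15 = -2*z^2 + 16*z - 24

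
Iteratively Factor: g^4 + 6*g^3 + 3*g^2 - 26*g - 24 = (g + 3)*(g^3 + 3*g^2 - 6*g - 8) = (g + 1)*(g + 3)*(g^2 + 2*g - 8) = (g - 2)*(g + 1)*(g + 3)*(g + 4)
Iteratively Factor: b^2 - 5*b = (b - 5)*(b)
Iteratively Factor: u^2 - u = (u)*(u - 1)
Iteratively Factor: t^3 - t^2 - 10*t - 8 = (t + 2)*(t^2 - 3*t - 4) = (t + 1)*(t + 2)*(t - 4)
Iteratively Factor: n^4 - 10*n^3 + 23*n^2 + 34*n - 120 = (n - 5)*(n^3 - 5*n^2 - 2*n + 24) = (n - 5)*(n + 2)*(n^2 - 7*n + 12) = (n - 5)*(n - 3)*(n + 2)*(n - 4)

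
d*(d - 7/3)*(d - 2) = d^3 - 13*d^2/3 + 14*d/3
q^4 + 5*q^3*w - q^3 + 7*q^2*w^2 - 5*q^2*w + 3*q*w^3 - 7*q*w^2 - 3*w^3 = (q - 1)*(q + w)^2*(q + 3*w)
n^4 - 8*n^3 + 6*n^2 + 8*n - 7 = (n - 7)*(n - 1)^2*(n + 1)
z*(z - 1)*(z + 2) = z^3 + z^2 - 2*z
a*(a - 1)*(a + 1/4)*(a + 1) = a^4 + a^3/4 - a^2 - a/4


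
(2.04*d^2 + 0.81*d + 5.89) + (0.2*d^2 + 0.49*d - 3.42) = 2.24*d^2 + 1.3*d + 2.47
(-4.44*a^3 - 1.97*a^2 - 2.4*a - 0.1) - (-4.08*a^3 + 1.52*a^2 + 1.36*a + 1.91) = -0.36*a^3 - 3.49*a^2 - 3.76*a - 2.01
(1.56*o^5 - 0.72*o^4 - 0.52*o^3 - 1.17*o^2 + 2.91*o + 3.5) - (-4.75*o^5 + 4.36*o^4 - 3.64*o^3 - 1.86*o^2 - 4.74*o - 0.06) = 6.31*o^5 - 5.08*o^4 + 3.12*o^3 + 0.69*o^2 + 7.65*o + 3.56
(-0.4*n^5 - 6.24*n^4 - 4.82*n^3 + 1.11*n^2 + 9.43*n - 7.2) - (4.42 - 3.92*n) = -0.4*n^5 - 6.24*n^4 - 4.82*n^3 + 1.11*n^2 + 13.35*n - 11.62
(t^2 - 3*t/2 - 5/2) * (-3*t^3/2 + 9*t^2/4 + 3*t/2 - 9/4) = -3*t^5/2 + 9*t^4/2 + 15*t^3/8 - 81*t^2/8 - 3*t/8 + 45/8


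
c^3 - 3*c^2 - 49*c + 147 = (c - 7)*(c - 3)*(c + 7)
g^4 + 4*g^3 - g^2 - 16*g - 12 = (g - 2)*(g + 1)*(g + 2)*(g + 3)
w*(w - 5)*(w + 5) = w^3 - 25*w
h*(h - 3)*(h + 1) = h^3 - 2*h^2 - 3*h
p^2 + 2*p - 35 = (p - 5)*(p + 7)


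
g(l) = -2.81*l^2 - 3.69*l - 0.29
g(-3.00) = -14.51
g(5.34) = -100.12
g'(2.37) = -17.01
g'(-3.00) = 13.17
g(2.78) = -32.27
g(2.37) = -24.82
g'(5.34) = -33.70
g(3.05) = -37.68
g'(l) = -5.62*l - 3.69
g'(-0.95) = 1.65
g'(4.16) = -27.07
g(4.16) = -64.27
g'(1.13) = -10.04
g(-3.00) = -14.51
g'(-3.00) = 13.17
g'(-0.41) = -1.39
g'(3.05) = -20.83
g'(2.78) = -19.31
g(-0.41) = 0.75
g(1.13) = -8.05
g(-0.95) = 0.68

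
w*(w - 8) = w^2 - 8*w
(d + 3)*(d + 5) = d^2 + 8*d + 15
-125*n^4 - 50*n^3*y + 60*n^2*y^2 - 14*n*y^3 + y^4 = (-5*n + y)^3*(n + y)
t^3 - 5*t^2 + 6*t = t*(t - 3)*(t - 2)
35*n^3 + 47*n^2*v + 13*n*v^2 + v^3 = (n + v)*(5*n + v)*(7*n + v)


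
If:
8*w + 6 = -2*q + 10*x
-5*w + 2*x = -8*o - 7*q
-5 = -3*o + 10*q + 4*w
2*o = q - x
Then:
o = -89/566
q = -327/1132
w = -731/1132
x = 29/1132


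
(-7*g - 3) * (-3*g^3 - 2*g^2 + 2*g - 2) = 21*g^4 + 23*g^3 - 8*g^2 + 8*g + 6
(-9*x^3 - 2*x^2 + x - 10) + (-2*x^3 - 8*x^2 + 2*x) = -11*x^3 - 10*x^2 + 3*x - 10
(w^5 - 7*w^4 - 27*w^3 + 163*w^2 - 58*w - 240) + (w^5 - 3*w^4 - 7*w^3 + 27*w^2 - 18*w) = 2*w^5 - 10*w^4 - 34*w^3 + 190*w^2 - 76*w - 240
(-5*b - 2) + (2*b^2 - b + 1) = 2*b^2 - 6*b - 1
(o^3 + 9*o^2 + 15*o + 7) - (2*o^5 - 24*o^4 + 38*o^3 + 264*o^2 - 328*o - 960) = -2*o^5 + 24*o^4 - 37*o^3 - 255*o^2 + 343*o + 967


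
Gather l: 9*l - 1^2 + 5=9*l + 4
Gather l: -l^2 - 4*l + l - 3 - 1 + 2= -l^2 - 3*l - 2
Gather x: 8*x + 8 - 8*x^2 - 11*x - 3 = -8*x^2 - 3*x + 5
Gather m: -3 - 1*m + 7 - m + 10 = 14 - 2*m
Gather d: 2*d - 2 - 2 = 2*d - 4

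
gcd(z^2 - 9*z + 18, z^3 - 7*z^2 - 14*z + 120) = z - 6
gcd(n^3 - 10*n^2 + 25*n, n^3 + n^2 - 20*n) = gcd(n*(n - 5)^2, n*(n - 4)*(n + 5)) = n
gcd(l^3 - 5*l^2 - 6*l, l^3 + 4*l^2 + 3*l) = l^2 + l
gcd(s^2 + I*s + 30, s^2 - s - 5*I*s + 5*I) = s - 5*I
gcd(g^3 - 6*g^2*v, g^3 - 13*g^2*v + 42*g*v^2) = -g^2 + 6*g*v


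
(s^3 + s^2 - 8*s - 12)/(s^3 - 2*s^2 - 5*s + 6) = (s + 2)/(s - 1)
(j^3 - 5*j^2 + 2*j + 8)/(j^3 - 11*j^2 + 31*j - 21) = (j^3 - 5*j^2 + 2*j + 8)/(j^3 - 11*j^2 + 31*j - 21)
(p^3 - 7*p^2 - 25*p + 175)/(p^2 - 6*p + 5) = (p^2 - 2*p - 35)/(p - 1)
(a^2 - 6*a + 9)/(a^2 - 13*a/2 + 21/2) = 2*(a - 3)/(2*a - 7)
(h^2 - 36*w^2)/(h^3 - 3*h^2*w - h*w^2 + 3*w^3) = (h^2 - 36*w^2)/(h^3 - 3*h^2*w - h*w^2 + 3*w^3)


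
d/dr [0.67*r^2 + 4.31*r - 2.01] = 1.34*r + 4.31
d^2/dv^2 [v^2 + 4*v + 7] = 2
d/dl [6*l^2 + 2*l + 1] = 12*l + 2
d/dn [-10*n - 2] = -10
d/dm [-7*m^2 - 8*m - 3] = -14*m - 8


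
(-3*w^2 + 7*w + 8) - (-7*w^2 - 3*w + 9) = 4*w^2 + 10*w - 1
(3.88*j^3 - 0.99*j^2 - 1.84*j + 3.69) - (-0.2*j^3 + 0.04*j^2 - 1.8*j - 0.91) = 4.08*j^3 - 1.03*j^2 - 0.04*j + 4.6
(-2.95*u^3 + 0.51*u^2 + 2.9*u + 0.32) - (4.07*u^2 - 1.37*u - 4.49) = -2.95*u^3 - 3.56*u^2 + 4.27*u + 4.81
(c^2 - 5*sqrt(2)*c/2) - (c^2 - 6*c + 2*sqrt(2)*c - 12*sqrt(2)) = -9*sqrt(2)*c/2 + 6*c + 12*sqrt(2)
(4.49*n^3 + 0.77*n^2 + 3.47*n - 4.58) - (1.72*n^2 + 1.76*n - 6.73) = 4.49*n^3 - 0.95*n^2 + 1.71*n + 2.15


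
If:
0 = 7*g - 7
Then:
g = 1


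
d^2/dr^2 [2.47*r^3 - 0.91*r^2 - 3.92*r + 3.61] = 14.82*r - 1.82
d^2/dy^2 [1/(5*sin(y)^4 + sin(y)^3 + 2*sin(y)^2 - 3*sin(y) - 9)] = (-400*sin(y)^7 + 285*sin(y)^6 + 86*sin(y)^5 + 27*sin(y)^4 - 565*sin(y)^3 + 474*sin(y)^2 - 9*sin(y) + 54)/((sin(y) + 1)^2*(5*sin(y)^3 - 4*sin(y)^2 + 6*sin(y) - 9)^3)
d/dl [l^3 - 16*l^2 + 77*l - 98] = 3*l^2 - 32*l + 77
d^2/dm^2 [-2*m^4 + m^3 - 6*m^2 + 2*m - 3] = -24*m^2 + 6*m - 12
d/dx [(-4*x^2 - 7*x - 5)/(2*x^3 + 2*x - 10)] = (-(8*x + 7)*(x^3 + x - 5) + (3*x^2 + 1)*(4*x^2 + 7*x + 5))/(2*(x^3 + x - 5)^2)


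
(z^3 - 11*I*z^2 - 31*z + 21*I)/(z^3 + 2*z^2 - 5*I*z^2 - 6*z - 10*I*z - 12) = (z^2 - 8*I*z - 7)/(z^2 + 2*z*(1 - I) - 4*I)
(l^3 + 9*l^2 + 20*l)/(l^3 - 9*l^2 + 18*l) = (l^2 + 9*l + 20)/(l^2 - 9*l + 18)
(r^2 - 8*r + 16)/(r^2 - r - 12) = (r - 4)/(r + 3)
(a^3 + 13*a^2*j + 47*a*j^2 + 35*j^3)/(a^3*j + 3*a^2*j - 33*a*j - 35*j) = (a^3 + 13*a^2*j + 47*a*j^2 + 35*j^3)/(j*(a^3 + 3*a^2 - 33*a - 35))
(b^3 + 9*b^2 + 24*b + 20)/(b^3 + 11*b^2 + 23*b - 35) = (b^2 + 4*b + 4)/(b^2 + 6*b - 7)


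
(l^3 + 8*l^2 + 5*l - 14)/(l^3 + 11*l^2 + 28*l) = (l^2 + l - 2)/(l*(l + 4))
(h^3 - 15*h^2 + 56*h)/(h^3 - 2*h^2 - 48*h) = (h - 7)/(h + 6)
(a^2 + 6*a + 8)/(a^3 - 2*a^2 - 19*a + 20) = (a + 2)/(a^2 - 6*a + 5)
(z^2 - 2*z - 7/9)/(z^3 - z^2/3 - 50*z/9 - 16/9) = (3*z - 7)/(3*z^2 - 2*z - 16)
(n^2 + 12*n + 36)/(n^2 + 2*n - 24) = (n + 6)/(n - 4)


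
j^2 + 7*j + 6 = (j + 1)*(j + 6)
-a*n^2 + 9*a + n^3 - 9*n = (-a + n)*(n - 3)*(n + 3)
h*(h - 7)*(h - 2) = h^3 - 9*h^2 + 14*h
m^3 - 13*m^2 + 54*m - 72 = (m - 6)*(m - 4)*(m - 3)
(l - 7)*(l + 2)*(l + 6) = l^3 + l^2 - 44*l - 84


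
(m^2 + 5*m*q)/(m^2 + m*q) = (m + 5*q)/(m + q)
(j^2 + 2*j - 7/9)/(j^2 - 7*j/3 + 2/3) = (j + 7/3)/(j - 2)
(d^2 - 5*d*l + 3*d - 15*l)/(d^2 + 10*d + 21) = (d - 5*l)/(d + 7)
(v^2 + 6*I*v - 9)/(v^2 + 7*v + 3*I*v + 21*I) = (v + 3*I)/(v + 7)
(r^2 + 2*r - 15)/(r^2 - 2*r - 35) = (r - 3)/(r - 7)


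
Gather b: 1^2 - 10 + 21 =12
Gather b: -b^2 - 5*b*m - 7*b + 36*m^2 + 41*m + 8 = -b^2 + b*(-5*m - 7) + 36*m^2 + 41*m + 8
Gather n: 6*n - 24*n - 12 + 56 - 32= 12 - 18*n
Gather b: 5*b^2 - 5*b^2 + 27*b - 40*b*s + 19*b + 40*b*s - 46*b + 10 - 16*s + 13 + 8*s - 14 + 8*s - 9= 0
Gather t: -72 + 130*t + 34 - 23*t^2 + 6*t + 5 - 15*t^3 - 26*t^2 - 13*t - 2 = -15*t^3 - 49*t^2 + 123*t - 35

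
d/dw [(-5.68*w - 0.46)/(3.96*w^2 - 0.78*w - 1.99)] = (22.4928*w^2 + 3.6432*w + 10.9444)/(15.6816*w^4 - 6.1776*w^3 - 15.1524*w^2 + 3.1044*w + 3.9601)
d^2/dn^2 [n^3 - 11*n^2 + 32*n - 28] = 6*n - 22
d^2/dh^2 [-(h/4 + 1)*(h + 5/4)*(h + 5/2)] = -3*h/2 - 31/8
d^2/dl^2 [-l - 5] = 0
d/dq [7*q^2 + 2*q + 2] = 14*q + 2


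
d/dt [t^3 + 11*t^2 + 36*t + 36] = 3*t^2 + 22*t + 36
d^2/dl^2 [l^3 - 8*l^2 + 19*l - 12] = 6*l - 16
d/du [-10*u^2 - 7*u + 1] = -20*u - 7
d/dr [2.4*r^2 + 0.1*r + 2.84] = 4.8*r + 0.1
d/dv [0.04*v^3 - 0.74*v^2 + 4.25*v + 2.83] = 0.12*v^2 - 1.48*v + 4.25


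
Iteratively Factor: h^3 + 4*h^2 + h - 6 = (h + 3)*(h^2 + h - 2) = (h - 1)*(h + 3)*(h + 2)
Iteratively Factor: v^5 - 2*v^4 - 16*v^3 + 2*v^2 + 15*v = (v)*(v^4 - 2*v^3 - 16*v^2 + 2*v + 15) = v*(v + 1)*(v^3 - 3*v^2 - 13*v + 15) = v*(v + 1)*(v + 3)*(v^2 - 6*v + 5) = v*(v - 5)*(v + 1)*(v + 3)*(v - 1)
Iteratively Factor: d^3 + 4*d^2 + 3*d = (d)*(d^2 + 4*d + 3) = d*(d + 3)*(d + 1)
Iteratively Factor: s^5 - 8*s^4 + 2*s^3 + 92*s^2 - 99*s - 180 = (s - 4)*(s^4 - 4*s^3 - 14*s^2 + 36*s + 45) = (s - 4)*(s + 3)*(s^3 - 7*s^2 + 7*s + 15) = (s - 5)*(s - 4)*(s + 3)*(s^2 - 2*s - 3) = (s - 5)*(s - 4)*(s - 3)*(s + 3)*(s + 1)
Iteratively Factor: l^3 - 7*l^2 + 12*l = (l - 3)*(l^2 - 4*l) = l*(l - 3)*(l - 4)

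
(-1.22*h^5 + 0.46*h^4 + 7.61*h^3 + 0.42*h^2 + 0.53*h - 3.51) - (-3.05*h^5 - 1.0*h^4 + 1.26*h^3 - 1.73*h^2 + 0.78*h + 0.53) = 1.83*h^5 + 1.46*h^4 + 6.35*h^3 + 2.15*h^2 - 0.25*h - 4.04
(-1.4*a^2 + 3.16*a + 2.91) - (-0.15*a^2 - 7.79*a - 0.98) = -1.25*a^2 + 10.95*a + 3.89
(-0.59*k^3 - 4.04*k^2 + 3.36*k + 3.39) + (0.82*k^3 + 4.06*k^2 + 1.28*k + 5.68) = 0.23*k^3 + 0.0199999999999996*k^2 + 4.64*k + 9.07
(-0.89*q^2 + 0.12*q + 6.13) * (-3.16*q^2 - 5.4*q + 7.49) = 2.8124*q^4 + 4.4268*q^3 - 26.6849*q^2 - 32.2032*q + 45.9137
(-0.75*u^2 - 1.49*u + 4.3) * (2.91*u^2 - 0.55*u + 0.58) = -2.1825*u^4 - 3.9234*u^3 + 12.8975*u^2 - 3.2292*u + 2.494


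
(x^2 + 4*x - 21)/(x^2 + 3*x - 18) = (x + 7)/(x + 6)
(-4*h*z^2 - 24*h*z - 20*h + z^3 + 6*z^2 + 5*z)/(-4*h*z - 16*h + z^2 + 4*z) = (z^2 + 6*z + 5)/(z + 4)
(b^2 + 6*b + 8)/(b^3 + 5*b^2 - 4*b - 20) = (b + 4)/(b^2 + 3*b - 10)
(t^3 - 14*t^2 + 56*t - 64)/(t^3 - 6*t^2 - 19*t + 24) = (t^2 - 6*t + 8)/(t^2 + 2*t - 3)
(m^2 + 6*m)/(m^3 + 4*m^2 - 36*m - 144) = m/(m^2 - 2*m - 24)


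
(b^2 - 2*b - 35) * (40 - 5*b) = -5*b^3 + 50*b^2 + 95*b - 1400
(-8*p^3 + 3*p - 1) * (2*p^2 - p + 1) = -16*p^5 + 8*p^4 - 2*p^3 - 5*p^2 + 4*p - 1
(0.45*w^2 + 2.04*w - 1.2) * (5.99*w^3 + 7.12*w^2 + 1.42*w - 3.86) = 2.6955*w^5 + 15.4236*w^4 + 7.9758*w^3 - 7.3842*w^2 - 9.5784*w + 4.632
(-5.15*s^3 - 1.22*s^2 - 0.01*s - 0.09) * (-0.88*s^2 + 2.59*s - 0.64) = 4.532*s^5 - 12.2649*s^4 + 0.145000000000001*s^3 + 0.8341*s^2 - 0.2267*s + 0.0576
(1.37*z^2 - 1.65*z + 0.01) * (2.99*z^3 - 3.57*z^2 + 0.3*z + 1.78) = 4.0963*z^5 - 9.8244*z^4 + 6.3314*z^3 + 1.9079*z^2 - 2.934*z + 0.0178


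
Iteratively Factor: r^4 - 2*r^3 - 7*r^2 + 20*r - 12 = (r - 2)*(r^3 - 7*r + 6) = (r - 2)^2*(r^2 + 2*r - 3) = (r - 2)^2*(r - 1)*(r + 3)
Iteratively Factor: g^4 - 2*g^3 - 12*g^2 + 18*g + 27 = (g + 3)*(g^3 - 5*g^2 + 3*g + 9) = (g - 3)*(g + 3)*(g^2 - 2*g - 3) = (g - 3)^2*(g + 3)*(g + 1)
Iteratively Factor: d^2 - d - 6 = (d - 3)*(d + 2)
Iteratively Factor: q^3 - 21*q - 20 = (q - 5)*(q^2 + 5*q + 4) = (q - 5)*(q + 4)*(q + 1)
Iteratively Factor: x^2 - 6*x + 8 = (x - 4)*(x - 2)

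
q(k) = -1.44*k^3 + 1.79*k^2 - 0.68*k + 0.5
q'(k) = -4.32*k^2 + 3.58*k - 0.68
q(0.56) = 0.43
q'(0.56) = -0.03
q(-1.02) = 4.58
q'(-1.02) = -8.83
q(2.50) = -12.51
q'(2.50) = -18.73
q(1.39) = -0.85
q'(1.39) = -4.05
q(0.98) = 0.20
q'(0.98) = -1.32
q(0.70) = 0.41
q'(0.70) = -0.29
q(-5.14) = 246.83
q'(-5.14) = -133.21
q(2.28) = -8.81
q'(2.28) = -14.97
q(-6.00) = 380.06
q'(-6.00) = -177.68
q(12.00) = -2238.22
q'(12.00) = -579.80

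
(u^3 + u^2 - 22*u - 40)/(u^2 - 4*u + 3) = (u^3 + u^2 - 22*u - 40)/(u^2 - 4*u + 3)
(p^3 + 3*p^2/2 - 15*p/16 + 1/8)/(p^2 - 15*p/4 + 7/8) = (4*p^2 + 7*p - 2)/(2*(2*p - 7))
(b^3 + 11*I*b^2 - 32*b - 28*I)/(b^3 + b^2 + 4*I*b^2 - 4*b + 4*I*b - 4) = (b + 7*I)/(b + 1)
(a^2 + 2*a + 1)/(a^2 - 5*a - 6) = (a + 1)/(a - 6)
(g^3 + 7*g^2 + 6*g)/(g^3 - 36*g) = (g + 1)/(g - 6)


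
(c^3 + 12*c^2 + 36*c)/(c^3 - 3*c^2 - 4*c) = (c^2 + 12*c + 36)/(c^2 - 3*c - 4)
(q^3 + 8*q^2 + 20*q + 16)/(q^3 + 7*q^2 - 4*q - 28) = (q^2 + 6*q + 8)/(q^2 + 5*q - 14)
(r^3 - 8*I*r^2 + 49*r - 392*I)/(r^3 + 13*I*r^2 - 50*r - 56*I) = (r^2 - 15*I*r - 56)/(r^2 + 6*I*r - 8)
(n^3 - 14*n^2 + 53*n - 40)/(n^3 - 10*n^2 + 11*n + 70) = (n^2 - 9*n + 8)/(n^2 - 5*n - 14)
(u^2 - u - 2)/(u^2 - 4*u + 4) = (u + 1)/(u - 2)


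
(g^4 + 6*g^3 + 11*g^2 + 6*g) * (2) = 2*g^4 + 12*g^3 + 22*g^2 + 12*g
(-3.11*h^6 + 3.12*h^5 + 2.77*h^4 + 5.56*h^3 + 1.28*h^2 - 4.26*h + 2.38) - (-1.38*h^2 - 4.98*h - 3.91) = -3.11*h^6 + 3.12*h^5 + 2.77*h^4 + 5.56*h^3 + 2.66*h^2 + 0.720000000000001*h + 6.29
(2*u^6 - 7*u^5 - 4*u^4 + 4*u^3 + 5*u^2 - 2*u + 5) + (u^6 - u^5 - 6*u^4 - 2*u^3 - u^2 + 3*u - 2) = 3*u^6 - 8*u^5 - 10*u^4 + 2*u^3 + 4*u^2 + u + 3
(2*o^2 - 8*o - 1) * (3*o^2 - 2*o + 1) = 6*o^4 - 28*o^3 + 15*o^2 - 6*o - 1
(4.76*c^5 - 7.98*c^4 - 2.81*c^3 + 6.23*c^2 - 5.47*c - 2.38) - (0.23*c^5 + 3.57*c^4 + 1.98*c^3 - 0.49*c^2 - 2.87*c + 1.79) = 4.53*c^5 - 11.55*c^4 - 4.79*c^3 + 6.72*c^2 - 2.6*c - 4.17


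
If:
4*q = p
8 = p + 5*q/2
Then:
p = 64/13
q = 16/13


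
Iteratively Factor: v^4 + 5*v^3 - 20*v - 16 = (v + 4)*(v^3 + v^2 - 4*v - 4) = (v + 2)*(v + 4)*(v^2 - v - 2) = (v + 1)*(v + 2)*(v + 4)*(v - 2)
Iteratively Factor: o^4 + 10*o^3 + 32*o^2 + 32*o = (o)*(o^3 + 10*o^2 + 32*o + 32) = o*(o + 4)*(o^2 + 6*o + 8) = o*(o + 4)^2*(o + 2)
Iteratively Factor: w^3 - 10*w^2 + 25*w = (w - 5)*(w^2 - 5*w) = w*(w - 5)*(w - 5)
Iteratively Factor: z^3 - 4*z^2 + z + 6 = (z + 1)*(z^2 - 5*z + 6) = (z - 3)*(z + 1)*(z - 2)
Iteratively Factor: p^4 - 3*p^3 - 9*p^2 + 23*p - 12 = (p - 4)*(p^3 + p^2 - 5*p + 3) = (p - 4)*(p - 1)*(p^2 + 2*p - 3) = (p - 4)*(p - 1)^2*(p + 3)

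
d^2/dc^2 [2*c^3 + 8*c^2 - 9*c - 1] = 12*c + 16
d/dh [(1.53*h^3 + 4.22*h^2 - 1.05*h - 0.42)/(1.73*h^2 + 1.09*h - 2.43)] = (2.6469*h^4 + 3.3354*h^3 - 4.7374*h^2 - 19.056*h + 3.0093)/(2.9929*h^4 + 3.7714*h^3 - 7.2197*h^2 - 5.2974*h + 5.9049)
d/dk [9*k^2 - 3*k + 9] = 18*k - 3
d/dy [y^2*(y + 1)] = y*(3*y + 2)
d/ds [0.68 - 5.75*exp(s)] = -5.75*exp(s)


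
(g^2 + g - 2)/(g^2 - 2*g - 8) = (g - 1)/(g - 4)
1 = 1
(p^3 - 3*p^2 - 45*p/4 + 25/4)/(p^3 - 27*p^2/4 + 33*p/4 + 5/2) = (4*p^2 + 8*p - 5)/(4*p^2 - 7*p - 2)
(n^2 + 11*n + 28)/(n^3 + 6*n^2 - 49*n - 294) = (n + 4)/(n^2 - n - 42)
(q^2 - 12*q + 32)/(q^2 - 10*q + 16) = (q - 4)/(q - 2)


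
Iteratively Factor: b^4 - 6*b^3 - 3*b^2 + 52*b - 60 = (b + 3)*(b^3 - 9*b^2 + 24*b - 20) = (b - 2)*(b + 3)*(b^2 - 7*b + 10) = (b - 5)*(b - 2)*(b + 3)*(b - 2)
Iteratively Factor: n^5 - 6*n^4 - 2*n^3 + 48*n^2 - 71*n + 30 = (n - 2)*(n^4 - 4*n^3 - 10*n^2 + 28*n - 15) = (n - 5)*(n - 2)*(n^3 + n^2 - 5*n + 3) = (n - 5)*(n - 2)*(n + 3)*(n^2 - 2*n + 1) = (n - 5)*(n - 2)*(n - 1)*(n + 3)*(n - 1)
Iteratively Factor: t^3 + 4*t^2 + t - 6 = (t + 2)*(t^2 + 2*t - 3) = (t + 2)*(t + 3)*(t - 1)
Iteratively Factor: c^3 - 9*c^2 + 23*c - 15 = (c - 5)*(c^2 - 4*c + 3) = (c - 5)*(c - 1)*(c - 3)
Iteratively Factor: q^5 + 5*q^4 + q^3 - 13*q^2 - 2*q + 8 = (q - 1)*(q^4 + 6*q^3 + 7*q^2 - 6*q - 8) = (q - 1)*(q + 2)*(q^3 + 4*q^2 - q - 4) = (q - 1)*(q + 2)*(q + 4)*(q^2 - 1) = (q - 1)*(q + 1)*(q + 2)*(q + 4)*(q - 1)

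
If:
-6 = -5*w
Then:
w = 6/5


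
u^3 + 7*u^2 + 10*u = u*(u + 2)*(u + 5)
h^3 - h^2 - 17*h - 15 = (h - 5)*(h + 1)*(h + 3)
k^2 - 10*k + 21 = (k - 7)*(k - 3)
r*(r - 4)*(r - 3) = r^3 - 7*r^2 + 12*r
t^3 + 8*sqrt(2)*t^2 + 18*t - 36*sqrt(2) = (t - sqrt(2))*(t + 3*sqrt(2))*(t + 6*sqrt(2))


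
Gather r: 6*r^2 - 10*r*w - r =6*r^2 + r*(-10*w - 1)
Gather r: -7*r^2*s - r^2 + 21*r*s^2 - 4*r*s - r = r^2*(-7*s - 1) + r*(21*s^2 - 4*s - 1)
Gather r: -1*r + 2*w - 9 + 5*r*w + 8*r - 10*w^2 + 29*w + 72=r*(5*w + 7) - 10*w^2 + 31*w + 63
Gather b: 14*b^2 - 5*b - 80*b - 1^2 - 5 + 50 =14*b^2 - 85*b + 44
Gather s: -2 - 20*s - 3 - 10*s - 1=-30*s - 6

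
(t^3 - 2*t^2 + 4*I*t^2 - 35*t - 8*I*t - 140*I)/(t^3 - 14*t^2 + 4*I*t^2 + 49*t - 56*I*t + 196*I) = (t + 5)/(t - 7)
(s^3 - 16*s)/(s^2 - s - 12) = s*(s + 4)/(s + 3)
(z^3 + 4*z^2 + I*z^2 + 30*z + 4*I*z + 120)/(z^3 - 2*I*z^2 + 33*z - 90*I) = (z + 4)/(z - 3*I)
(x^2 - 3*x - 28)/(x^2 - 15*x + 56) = (x + 4)/(x - 8)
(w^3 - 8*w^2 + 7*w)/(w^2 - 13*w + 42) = w*(w - 1)/(w - 6)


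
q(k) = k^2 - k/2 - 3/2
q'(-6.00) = -12.50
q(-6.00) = 37.50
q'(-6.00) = -12.50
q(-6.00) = 37.50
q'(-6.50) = -13.50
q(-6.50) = 44.00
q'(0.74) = 0.98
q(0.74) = -1.32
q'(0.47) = 0.44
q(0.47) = -1.51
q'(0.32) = 0.14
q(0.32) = -1.56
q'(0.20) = -0.10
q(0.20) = -1.56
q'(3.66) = 6.82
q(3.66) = 10.07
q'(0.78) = 1.06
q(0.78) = -1.28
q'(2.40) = 4.30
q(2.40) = 3.06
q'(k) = 2*k - 1/2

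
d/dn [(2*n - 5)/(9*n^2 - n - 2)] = (18*n^2 - 2*n - (2*n - 5)*(18*n - 1) - 4)/(-9*n^2 + n + 2)^2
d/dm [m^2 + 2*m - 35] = 2*m + 2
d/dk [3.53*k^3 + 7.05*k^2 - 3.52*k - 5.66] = 10.59*k^2 + 14.1*k - 3.52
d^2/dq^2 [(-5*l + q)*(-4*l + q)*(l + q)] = -16*l + 6*q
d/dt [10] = 0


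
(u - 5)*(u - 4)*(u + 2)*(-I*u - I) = -I*u^4 + 6*I*u^3 + 5*I*u^2 - 42*I*u - 40*I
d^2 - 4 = (d - 2)*(d + 2)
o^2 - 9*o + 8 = (o - 8)*(o - 1)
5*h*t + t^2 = t*(5*h + t)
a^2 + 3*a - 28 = (a - 4)*(a + 7)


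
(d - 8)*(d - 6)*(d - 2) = d^3 - 16*d^2 + 76*d - 96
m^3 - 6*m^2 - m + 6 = (m - 6)*(m - 1)*(m + 1)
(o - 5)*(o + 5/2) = o^2 - 5*o/2 - 25/2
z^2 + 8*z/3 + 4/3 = (z + 2/3)*(z + 2)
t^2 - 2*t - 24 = (t - 6)*(t + 4)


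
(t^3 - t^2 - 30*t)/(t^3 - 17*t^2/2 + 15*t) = 2*(t + 5)/(2*t - 5)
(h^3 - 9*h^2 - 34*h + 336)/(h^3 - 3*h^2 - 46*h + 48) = (h - 7)/(h - 1)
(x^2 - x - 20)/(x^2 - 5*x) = (x + 4)/x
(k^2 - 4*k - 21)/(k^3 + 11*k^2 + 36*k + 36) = (k - 7)/(k^2 + 8*k + 12)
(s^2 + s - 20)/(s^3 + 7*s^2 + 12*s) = (s^2 + s - 20)/(s*(s^2 + 7*s + 12))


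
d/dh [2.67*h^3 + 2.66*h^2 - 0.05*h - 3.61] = 8.01*h^2 + 5.32*h - 0.05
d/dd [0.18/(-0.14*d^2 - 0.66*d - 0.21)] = (0.0504*d + 0.1188)/(0.14*d^2 + 0.66*d + 0.21)^2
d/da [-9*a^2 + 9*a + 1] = 9 - 18*a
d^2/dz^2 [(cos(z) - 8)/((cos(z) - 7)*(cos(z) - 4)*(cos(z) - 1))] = 2*(2368*(1 - cos(z)^2)^2 - 84*sin(z)^6 - 2*cos(z)^7 - 30*cos(z)^6 - 519*cos(z)^5 - 2727*cos(z)^3 + 422*cos(z)^2 + 13528*cos(z) - 10672)/((cos(z) - 7)^3*(cos(z) - 4)^3*(cos(z) - 1)^3)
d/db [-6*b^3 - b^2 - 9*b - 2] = -18*b^2 - 2*b - 9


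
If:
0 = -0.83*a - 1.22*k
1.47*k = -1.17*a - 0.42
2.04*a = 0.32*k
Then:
No Solution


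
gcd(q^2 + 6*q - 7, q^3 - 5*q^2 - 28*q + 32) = q - 1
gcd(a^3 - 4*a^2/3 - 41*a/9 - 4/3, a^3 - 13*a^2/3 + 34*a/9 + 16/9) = a + 1/3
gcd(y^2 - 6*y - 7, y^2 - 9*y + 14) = y - 7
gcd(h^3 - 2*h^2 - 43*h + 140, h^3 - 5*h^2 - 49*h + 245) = h^2 + 2*h - 35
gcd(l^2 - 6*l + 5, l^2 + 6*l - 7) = l - 1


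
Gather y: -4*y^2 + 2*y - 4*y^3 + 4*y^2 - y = -4*y^3 + y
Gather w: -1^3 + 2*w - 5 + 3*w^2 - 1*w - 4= 3*w^2 + w - 10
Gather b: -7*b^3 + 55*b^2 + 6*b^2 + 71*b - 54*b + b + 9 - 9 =-7*b^3 + 61*b^2 + 18*b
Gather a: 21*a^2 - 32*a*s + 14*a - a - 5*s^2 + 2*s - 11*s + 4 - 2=21*a^2 + a*(13 - 32*s) - 5*s^2 - 9*s + 2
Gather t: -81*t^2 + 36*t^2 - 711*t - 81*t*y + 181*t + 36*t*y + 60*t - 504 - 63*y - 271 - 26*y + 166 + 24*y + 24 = -45*t^2 + t*(-45*y - 470) - 65*y - 585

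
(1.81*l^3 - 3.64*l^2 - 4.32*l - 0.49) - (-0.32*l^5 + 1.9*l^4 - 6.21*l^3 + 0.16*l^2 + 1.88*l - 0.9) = 0.32*l^5 - 1.9*l^4 + 8.02*l^3 - 3.8*l^2 - 6.2*l + 0.41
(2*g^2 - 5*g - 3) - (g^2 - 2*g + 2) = g^2 - 3*g - 5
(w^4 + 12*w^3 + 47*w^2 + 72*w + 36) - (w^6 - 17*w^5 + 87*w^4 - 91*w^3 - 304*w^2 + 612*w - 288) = -w^6 + 17*w^5 - 86*w^4 + 103*w^3 + 351*w^2 - 540*w + 324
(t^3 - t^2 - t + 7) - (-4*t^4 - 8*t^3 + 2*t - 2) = 4*t^4 + 9*t^3 - t^2 - 3*t + 9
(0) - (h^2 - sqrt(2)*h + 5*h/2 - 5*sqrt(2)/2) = -h^2 - 5*h/2 + sqrt(2)*h + 5*sqrt(2)/2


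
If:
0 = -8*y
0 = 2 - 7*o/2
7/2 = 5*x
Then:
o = 4/7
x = 7/10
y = 0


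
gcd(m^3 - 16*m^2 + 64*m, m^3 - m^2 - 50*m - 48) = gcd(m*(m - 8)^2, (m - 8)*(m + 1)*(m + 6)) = m - 8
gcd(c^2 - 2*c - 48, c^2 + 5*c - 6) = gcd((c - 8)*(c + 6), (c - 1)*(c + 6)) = c + 6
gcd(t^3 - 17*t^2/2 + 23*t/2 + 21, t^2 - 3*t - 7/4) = t - 7/2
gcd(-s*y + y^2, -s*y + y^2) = -s*y + y^2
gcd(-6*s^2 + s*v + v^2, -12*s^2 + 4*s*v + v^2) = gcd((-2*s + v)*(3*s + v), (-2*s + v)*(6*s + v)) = 2*s - v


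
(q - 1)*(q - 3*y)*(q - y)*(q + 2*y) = q^4 - 2*q^3*y - q^3 - 5*q^2*y^2 + 2*q^2*y + 6*q*y^3 + 5*q*y^2 - 6*y^3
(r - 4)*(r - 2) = r^2 - 6*r + 8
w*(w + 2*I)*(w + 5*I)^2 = w^4 + 12*I*w^3 - 45*w^2 - 50*I*w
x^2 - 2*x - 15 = (x - 5)*(x + 3)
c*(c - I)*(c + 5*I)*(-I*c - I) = -I*c^4 + 4*c^3 - I*c^3 + 4*c^2 - 5*I*c^2 - 5*I*c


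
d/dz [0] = 0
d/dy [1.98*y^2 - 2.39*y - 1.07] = 3.96*y - 2.39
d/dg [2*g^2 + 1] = 4*g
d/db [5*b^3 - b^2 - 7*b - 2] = 15*b^2 - 2*b - 7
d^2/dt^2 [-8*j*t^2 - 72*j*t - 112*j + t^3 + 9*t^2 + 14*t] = -16*j + 6*t + 18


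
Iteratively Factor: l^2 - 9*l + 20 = (l - 5)*(l - 4)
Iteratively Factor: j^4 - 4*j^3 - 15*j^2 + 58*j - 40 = (j - 5)*(j^3 + j^2 - 10*j + 8) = (j - 5)*(j - 1)*(j^2 + 2*j - 8) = (j - 5)*(j - 2)*(j - 1)*(j + 4)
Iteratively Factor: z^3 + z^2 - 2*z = (z - 1)*(z^2 + 2*z) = z*(z - 1)*(z + 2)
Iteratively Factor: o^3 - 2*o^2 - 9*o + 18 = (o + 3)*(o^2 - 5*o + 6) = (o - 3)*(o + 3)*(o - 2)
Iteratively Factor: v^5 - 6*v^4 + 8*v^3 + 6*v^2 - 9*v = (v - 3)*(v^4 - 3*v^3 - v^2 + 3*v) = (v - 3)*(v + 1)*(v^3 - 4*v^2 + 3*v) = (v - 3)^2*(v + 1)*(v^2 - v) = v*(v - 3)^2*(v + 1)*(v - 1)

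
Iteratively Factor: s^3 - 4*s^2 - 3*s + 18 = (s - 3)*(s^2 - s - 6) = (s - 3)^2*(s + 2)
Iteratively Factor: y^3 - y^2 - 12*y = (y - 4)*(y^2 + 3*y) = (y - 4)*(y + 3)*(y)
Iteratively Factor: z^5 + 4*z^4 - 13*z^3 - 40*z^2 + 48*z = (z)*(z^4 + 4*z^3 - 13*z^2 - 40*z + 48) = z*(z - 3)*(z^3 + 7*z^2 + 8*z - 16) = z*(z - 3)*(z - 1)*(z^2 + 8*z + 16) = z*(z - 3)*(z - 1)*(z + 4)*(z + 4)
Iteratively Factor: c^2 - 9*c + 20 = (c - 4)*(c - 5)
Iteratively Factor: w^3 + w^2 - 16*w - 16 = (w + 1)*(w^2 - 16) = (w - 4)*(w + 1)*(w + 4)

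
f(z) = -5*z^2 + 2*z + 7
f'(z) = 2 - 10*z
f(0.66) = 6.14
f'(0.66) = -4.60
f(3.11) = -35.14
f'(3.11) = -29.10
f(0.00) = 7.00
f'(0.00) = 2.00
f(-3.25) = -52.31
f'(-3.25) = 34.50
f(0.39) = 7.02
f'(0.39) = -1.90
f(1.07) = 3.42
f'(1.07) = -8.70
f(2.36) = -16.13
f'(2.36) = -21.60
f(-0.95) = 0.59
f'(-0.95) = 11.50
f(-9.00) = -416.00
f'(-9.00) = 92.00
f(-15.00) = -1148.00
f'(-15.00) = 152.00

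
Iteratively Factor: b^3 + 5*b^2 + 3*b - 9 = (b - 1)*(b^2 + 6*b + 9) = (b - 1)*(b + 3)*(b + 3)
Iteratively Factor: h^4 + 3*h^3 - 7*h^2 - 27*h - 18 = (h + 3)*(h^3 - 7*h - 6) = (h + 2)*(h + 3)*(h^2 - 2*h - 3) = (h - 3)*(h + 2)*(h + 3)*(h + 1)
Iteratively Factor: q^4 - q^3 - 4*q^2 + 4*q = (q)*(q^3 - q^2 - 4*q + 4) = q*(q - 1)*(q^2 - 4) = q*(q - 2)*(q - 1)*(q + 2)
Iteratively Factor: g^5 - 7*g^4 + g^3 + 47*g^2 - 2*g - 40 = (g - 4)*(g^4 - 3*g^3 - 11*g^2 + 3*g + 10) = (g - 5)*(g - 4)*(g^3 + 2*g^2 - g - 2) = (g - 5)*(g - 4)*(g + 1)*(g^2 + g - 2) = (g - 5)*(g - 4)*(g - 1)*(g + 1)*(g + 2)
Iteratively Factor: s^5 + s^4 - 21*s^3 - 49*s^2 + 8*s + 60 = (s + 2)*(s^4 - s^3 - 19*s^2 - 11*s + 30) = (s + 2)^2*(s^3 - 3*s^2 - 13*s + 15) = (s + 2)^2*(s + 3)*(s^2 - 6*s + 5) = (s - 5)*(s + 2)^2*(s + 3)*(s - 1)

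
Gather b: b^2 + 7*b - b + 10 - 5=b^2 + 6*b + 5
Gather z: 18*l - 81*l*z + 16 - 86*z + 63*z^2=18*l + 63*z^2 + z*(-81*l - 86) + 16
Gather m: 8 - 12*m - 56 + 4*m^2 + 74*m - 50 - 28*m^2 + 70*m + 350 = -24*m^2 + 132*m + 252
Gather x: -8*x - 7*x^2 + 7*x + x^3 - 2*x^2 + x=x^3 - 9*x^2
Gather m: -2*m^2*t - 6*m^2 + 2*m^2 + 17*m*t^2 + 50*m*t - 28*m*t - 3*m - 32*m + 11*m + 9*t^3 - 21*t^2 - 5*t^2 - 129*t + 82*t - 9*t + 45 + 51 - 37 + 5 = m^2*(-2*t - 4) + m*(17*t^2 + 22*t - 24) + 9*t^3 - 26*t^2 - 56*t + 64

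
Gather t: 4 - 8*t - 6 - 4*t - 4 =-12*t - 6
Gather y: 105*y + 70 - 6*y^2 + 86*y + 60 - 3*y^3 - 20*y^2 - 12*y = -3*y^3 - 26*y^2 + 179*y + 130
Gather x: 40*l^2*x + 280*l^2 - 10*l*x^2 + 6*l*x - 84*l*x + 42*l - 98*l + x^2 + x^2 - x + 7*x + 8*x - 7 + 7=280*l^2 - 56*l + x^2*(2 - 10*l) + x*(40*l^2 - 78*l + 14)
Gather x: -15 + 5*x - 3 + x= 6*x - 18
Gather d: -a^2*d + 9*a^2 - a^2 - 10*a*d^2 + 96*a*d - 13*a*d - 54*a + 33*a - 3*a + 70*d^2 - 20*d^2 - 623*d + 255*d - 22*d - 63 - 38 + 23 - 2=8*a^2 - 24*a + d^2*(50 - 10*a) + d*(-a^2 + 83*a - 390) - 80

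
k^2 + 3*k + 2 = (k + 1)*(k + 2)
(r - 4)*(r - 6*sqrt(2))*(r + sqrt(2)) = r^3 - 5*sqrt(2)*r^2 - 4*r^2 - 12*r + 20*sqrt(2)*r + 48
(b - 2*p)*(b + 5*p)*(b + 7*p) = b^3 + 10*b^2*p + 11*b*p^2 - 70*p^3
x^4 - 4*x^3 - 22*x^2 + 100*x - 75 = (x - 5)*(x - 3)*(x - 1)*(x + 5)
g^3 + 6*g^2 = g^2*(g + 6)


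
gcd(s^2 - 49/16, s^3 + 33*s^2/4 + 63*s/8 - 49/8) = s + 7/4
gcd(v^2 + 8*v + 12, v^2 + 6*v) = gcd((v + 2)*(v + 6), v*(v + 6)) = v + 6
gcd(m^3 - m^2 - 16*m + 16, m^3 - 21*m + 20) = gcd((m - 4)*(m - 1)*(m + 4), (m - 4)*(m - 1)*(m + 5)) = m^2 - 5*m + 4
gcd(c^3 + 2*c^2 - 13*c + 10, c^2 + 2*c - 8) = c - 2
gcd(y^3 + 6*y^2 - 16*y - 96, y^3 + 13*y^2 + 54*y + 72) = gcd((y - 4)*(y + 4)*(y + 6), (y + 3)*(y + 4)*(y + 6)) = y^2 + 10*y + 24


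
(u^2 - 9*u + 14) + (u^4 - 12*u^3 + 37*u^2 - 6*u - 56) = u^4 - 12*u^3 + 38*u^2 - 15*u - 42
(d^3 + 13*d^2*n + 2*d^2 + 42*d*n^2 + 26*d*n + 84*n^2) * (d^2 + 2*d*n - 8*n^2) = d^5 + 15*d^4*n + 2*d^4 + 60*d^3*n^2 + 30*d^3*n - 20*d^2*n^3 + 120*d^2*n^2 - 336*d*n^4 - 40*d*n^3 - 672*n^4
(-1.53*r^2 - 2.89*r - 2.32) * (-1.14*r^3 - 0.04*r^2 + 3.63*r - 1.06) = 1.7442*r^5 + 3.3558*r^4 - 2.7935*r^3 - 8.7761*r^2 - 5.3582*r + 2.4592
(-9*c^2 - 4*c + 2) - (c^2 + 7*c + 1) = -10*c^2 - 11*c + 1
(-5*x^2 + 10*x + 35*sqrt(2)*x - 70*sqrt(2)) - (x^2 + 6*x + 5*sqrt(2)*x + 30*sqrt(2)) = -6*x^2 + 4*x + 30*sqrt(2)*x - 100*sqrt(2)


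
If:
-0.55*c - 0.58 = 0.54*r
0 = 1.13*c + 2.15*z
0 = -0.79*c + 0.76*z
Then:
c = 0.00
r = -1.07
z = 0.00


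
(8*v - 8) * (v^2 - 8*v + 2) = 8*v^3 - 72*v^2 + 80*v - 16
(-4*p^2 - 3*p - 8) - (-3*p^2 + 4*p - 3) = -p^2 - 7*p - 5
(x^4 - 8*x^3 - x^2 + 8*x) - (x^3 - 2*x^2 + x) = x^4 - 9*x^3 + x^2 + 7*x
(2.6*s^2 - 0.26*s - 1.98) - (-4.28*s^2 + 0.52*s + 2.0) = 6.88*s^2 - 0.78*s - 3.98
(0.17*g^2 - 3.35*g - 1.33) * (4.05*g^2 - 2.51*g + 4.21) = 0.6885*g^4 - 13.9942*g^3 + 3.7377*g^2 - 10.7652*g - 5.5993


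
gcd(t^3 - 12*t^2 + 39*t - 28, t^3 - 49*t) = t - 7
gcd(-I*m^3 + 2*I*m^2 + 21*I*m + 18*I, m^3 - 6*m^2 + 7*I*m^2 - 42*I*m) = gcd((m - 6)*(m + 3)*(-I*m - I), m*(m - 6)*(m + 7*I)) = m - 6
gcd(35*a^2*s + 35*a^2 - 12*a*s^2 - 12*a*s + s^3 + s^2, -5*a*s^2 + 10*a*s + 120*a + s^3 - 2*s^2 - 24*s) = -5*a + s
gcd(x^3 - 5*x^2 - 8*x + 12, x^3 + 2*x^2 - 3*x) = x - 1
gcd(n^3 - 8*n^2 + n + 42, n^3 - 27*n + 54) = n - 3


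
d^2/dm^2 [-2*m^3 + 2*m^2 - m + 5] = 4 - 12*m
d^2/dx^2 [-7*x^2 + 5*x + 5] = -14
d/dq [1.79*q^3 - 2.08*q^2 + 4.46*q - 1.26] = 5.37*q^2 - 4.16*q + 4.46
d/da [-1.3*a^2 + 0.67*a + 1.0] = 0.67 - 2.6*a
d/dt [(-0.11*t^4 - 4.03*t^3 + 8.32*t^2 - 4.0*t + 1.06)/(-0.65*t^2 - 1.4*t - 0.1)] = (0.143*t^5 + 3.0815*t^4 + 11.328*t^3 - 13.039*t^2 - 0.286*t + 1.884)/(0.4225*t^4 + 1.82*t^3 + 2.09*t^2 + 0.28*t + 0.01)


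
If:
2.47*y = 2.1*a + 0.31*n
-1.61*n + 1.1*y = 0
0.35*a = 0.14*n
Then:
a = 0.00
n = 0.00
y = 0.00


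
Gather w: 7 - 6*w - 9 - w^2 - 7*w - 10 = -w^2 - 13*w - 12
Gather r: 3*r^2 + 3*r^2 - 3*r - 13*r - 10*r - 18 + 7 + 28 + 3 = 6*r^2 - 26*r + 20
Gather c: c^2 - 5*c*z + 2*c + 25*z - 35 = c^2 + c*(2 - 5*z) + 25*z - 35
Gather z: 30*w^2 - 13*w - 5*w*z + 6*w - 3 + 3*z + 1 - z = 30*w^2 - 7*w + z*(2 - 5*w) - 2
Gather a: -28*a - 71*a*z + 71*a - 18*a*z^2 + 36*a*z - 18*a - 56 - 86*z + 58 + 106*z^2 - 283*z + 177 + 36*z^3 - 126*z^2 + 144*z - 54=a*(-18*z^2 - 35*z + 25) + 36*z^3 - 20*z^2 - 225*z + 125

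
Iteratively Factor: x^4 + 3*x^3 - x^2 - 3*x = (x + 1)*(x^3 + 2*x^2 - 3*x) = (x - 1)*(x + 1)*(x^2 + 3*x) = x*(x - 1)*(x + 1)*(x + 3)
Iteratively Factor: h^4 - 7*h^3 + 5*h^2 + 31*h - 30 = (h + 2)*(h^3 - 9*h^2 + 23*h - 15) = (h - 5)*(h + 2)*(h^2 - 4*h + 3) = (h - 5)*(h - 3)*(h + 2)*(h - 1)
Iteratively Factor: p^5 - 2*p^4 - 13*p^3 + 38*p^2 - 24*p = (p)*(p^4 - 2*p^3 - 13*p^2 + 38*p - 24) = p*(p - 1)*(p^3 - p^2 - 14*p + 24) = p*(p - 1)*(p + 4)*(p^2 - 5*p + 6) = p*(p - 3)*(p - 1)*(p + 4)*(p - 2)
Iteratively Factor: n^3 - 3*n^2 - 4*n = (n)*(n^2 - 3*n - 4) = n*(n + 1)*(n - 4)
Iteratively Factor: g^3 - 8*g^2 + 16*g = (g)*(g^2 - 8*g + 16) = g*(g - 4)*(g - 4)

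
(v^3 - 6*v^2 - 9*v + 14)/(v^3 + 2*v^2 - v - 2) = (v - 7)/(v + 1)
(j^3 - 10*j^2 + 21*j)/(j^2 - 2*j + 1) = j*(j^2 - 10*j + 21)/(j^2 - 2*j + 1)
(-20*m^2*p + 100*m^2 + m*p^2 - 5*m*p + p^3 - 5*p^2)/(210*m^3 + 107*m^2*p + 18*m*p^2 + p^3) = (-4*m*p + 20*m + p^2 - 5*p)/(42*m^2 + 13*m*p + p^2)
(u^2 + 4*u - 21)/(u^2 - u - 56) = (u - 3)/(u - 8)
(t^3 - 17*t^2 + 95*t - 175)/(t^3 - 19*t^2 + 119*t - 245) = (t - 5)/(t - 7)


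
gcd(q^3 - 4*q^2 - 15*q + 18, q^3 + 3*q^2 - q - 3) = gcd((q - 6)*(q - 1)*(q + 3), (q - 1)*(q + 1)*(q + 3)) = q^2 + 2*q - 3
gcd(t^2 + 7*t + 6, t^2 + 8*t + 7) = t + 1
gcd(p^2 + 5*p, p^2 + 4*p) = p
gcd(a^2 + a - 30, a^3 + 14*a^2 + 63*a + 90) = a + 6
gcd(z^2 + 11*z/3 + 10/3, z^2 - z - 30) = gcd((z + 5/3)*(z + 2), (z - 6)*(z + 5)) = 1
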